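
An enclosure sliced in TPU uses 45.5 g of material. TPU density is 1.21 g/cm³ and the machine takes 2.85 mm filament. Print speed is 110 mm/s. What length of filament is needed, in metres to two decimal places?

5.89 m

Volume = 45.5 g / 1.21 g·cm⁻³ = 37.6033 cm³ = 37603.3 mm³.
Filament cross-section = π × (2.85/2)² = 6.3794 mm².
Length = 37603.3 / 6.3794 = 5894.49 mm = 5.89 m.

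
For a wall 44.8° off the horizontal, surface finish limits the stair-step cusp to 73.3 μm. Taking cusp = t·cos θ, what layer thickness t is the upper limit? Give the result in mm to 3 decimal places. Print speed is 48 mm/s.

0.103 mm

Layer height = cusp / cos(44.8°) = 0.0733 / 0.7096 = 0.103 mm.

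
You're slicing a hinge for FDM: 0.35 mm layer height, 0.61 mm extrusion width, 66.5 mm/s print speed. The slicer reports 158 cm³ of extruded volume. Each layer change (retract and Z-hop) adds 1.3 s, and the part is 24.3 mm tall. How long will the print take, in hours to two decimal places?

Extrusion cross-section = 0.35 × 0.61, so 0.2135 mm².
Total extruded path = 158000/0.2135 = 740046.8 mm.
Extrusion time: 740046.8 / 66.5 → 11128.5 s.
Layer count = ceil(24.3 / 0.35) = 70.
Layer-change overhead: 70 × 1.3 → 91 s.
Altogether 11128.5 + 91 = 11219.5 s, i.e. 3.12 hours.

3.12 hours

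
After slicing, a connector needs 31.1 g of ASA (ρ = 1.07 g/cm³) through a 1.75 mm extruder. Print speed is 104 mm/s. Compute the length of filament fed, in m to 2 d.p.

12.08 m

Extruded volume: 31.1/1.07 = 29.0654 cm³ (29065.4 mm³).
A = π r² = π × 0.875² = 2.4053 mm².
Length = 29065.4 / 2.4053 = 12083.9 mm = 12.08 m.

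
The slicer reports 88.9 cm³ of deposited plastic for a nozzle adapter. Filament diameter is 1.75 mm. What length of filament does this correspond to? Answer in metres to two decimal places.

36.96 m

Filament cross-section = π × (1.75/2)² = 2.4053 mm².
L = 88900 mm³ / 2.4053 mm² = 36960.05 mm, i.e. 36.96 m.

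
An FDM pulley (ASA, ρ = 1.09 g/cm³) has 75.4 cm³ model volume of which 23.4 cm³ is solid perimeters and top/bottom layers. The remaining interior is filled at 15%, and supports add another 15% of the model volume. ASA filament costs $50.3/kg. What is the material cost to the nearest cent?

$2.33

Volume inside the shell = 75.4 − 23.4, so 52 cm³.
Infill volume = 0.15 × 52 = 7.8 cm³.
Support = 0.15 × 75.4, so 11.31 cm³.
Total extruded = 23.4 + 7.8 + 11.31, so 42.51 cm³.
Mass = 42.51 × 1.09 = 46.3359 g.
Cost = 46.3359 g / 1000 × $50.3/kg = $2.33.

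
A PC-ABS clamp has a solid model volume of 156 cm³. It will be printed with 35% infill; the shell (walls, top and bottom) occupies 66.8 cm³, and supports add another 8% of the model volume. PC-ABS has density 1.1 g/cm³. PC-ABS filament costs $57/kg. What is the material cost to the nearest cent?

Volume inside the shell = 156 − 66.8 = 89.2 cm³.
Infill volume = 0.35 × 89.2, so 31.22 cm³.
Support = 0.08 × 156, so 12.48 cm³.
Total extruded: 66.8 + 31.22 + 12.48 → 110.5 cm³.
Mass = 110.5 × 1.1 = 121.55 g.
At $57/kg: 121.55/1000 × 57 = $6.93.

$6.93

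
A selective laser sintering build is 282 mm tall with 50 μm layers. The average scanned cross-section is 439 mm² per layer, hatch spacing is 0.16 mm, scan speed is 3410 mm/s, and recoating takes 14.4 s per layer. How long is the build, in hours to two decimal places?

23.82 hours

Layers = ⌈282/0.05⌉ = 5640.
Per-layer scan distance = 439 / 0.16 = 2743.8 mm.
Scan time per layer: 2743.8 / 3410 → 0.8046 s.
Layer cycle = 0.8046 + 14.4 = 15.2046 s.
Total: 5640 × 15.2046 s = 85753.944 s → 23.82 hours.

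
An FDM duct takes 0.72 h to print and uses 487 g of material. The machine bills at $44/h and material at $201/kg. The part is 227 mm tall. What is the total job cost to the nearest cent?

$129.57

Time charge = 44 × 0.72, so $31.68.
Material charge: 201 × 487/1000 → $97.887.
Total = 31.68 + 97.887 = 129.567 ≈ $129.57.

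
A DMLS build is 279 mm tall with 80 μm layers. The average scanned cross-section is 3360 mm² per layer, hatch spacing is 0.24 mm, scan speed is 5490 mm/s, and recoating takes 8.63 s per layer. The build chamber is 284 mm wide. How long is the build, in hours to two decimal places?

10.83 hours

Layers = ⌈279/0.08⌉ = 3488.
Hatch length per layer = 3360 / 0.24, so 14000 mm.
Scan time per layer = 14000 / 5490, so 2.5501 s.
Per-layer time = 2.5501 + 8.63 = 11.1801 s.
3488 layers × 11.1801 s/layer = 38996.1888 s, i.e. 10.83 hours.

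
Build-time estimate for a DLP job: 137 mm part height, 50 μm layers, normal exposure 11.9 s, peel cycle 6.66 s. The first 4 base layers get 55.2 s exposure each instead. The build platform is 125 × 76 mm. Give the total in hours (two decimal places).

Number of layers: 137 / 0.05 → 2740 (rounded up).
Burn-in layers = 4 × (55.2 + 6.66) = 247.44 s.
Remaining layers = 2736 × (11.9 + 6.66) = 50780.16 s.
Total = 247.44 + 50780.16 = 51027.6 s = 14.17 hours.

14.17 hours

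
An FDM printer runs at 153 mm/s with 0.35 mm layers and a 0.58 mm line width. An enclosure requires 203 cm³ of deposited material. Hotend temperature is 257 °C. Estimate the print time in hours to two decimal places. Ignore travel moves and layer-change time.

1.82 hours

Bead cross-section = 0.35 × 0.58, so 0.203 mm².
Path length: 203000 mm³ / 0.203 mm² → 1000000 mm.
Time extruding = 1000000 / 153 = 6535.9 s.
Converting: 6535.9 s = 1.82 hours.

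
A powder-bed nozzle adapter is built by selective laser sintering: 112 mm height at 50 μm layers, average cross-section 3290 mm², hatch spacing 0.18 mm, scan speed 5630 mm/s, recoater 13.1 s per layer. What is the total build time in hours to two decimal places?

10.17 hours

Number of layers: 112 / 0.05 → 2240 (rounded up).
Per-layer scan distance: 3290 / 0.18 → 18277.8 mm.
Laser time per layer: 18277.8 / 5630 → 3.2465 s.
Layer cycle: 3.2465 + 13.1 → 16.3465 s.
Build time = 2240 × 16.3465 = 36616.16 s = 10.17 hours.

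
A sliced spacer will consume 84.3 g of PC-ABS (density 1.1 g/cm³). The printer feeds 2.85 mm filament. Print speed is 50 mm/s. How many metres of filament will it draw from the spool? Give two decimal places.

Extruded volume: 84.3/1.1 = 76.6364 cm³ (76636.4 mm³).
A = π r² = π × 1.425² = 6.3794 mm².
L = V/A = 76636.4/6.3794 = 12013.1 mm → 12.01 m.

12.01 m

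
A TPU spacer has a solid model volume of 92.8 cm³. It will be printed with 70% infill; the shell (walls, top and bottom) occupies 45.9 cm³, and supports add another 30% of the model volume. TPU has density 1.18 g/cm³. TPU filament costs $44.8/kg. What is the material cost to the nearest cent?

Infill region: 92.8 − 45.9 → 46.9 cm³.
Infill volume = 0.70 × 46.9 = 32.83 cm³.
Support = 0.30 × 92.8 = 27.84 cm³.
Total printed volume: 45.9 + 32.83 + 27.84 → 106.57 cm³.
Mass = 106.57 × 1.18, so 125.7526 g.
Cost = 125.7526 g / 1000 × $44.8/kg = $5.63.

$5.63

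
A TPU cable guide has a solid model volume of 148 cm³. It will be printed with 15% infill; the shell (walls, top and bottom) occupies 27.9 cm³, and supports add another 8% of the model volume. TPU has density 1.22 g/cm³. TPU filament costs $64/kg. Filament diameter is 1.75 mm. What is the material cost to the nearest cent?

$4.51

Volume inside the shell: 148 − 27.9 → 120.1 cm³.
Deposited infill: 0.15 × 120.1 → 18.015 cm³.
Support: 0.08 × 148 → 11.84 cm³.
Deposited volume = 27.9 + 18.015 + 11.84 = 57.755 cm³.
Mass = 57.755 × 1.22 = 70.4611 g.
Cost = 70.4611 g / 1000 × $64/kg = $4.51.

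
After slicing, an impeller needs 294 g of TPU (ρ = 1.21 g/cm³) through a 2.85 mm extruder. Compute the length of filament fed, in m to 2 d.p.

Volume = 294 g / 1.21 g·cm⁻³ = 242.9752 cm³ = 242975.2 mm³.
Cross-section of 2.85 mm filament: π·(2.85/2)² = 6.3794 mm².
L = V/A = 242975.2/6.3794 = 38087.47 mm → 38.09 m.

38.09 m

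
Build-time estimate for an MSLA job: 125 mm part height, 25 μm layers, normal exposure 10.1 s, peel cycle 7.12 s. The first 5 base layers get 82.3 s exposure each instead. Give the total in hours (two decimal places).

24.02 hours

Number of layers: 125 / 0.025 → 5000 (rounded up).
Base layers: 5 × (82.3 + 7.12) → 447.1 s.
Regular layers: 4995 × (10.1 + 7.12) → 86013.9 s.
Sum: 447.1 + 86013.9 = 86461 s → 24.02 hours.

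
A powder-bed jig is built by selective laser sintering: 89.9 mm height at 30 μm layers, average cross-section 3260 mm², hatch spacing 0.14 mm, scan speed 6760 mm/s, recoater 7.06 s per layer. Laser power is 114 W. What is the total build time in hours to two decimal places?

Layers = ⌈89.9/0.03⌉ = 2997.
Hatch length per layer: 3260 / 0.14 → 23285.7 mm.
Laser time per layer = 23285.7 / 6760, so 3.4446 s.
Time per layer: 3.4446 + 7.06 → 10.5046 s.
Total: 2997 × 10.5046 s = 31482.2862 s → 8.75 hours.

8.75 hours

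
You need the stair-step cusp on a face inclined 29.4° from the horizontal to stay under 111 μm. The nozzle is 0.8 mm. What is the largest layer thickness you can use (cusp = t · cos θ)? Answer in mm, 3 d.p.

0.127 mm

cos(29.4°) = 0.8712; t_max = 0.111/0.8712 = 0.127 mm.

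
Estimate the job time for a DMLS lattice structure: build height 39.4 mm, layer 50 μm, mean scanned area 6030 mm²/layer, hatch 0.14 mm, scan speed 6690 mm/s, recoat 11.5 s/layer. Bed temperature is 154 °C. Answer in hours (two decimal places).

Layers = ⌈39.4/0.05⌉ = 788.
Scan path per layer: 6030 / 0.14 → 43071.4 mm.
Scan time per layer: 43071.4 / 6690 → 6.4382 s.
Time per layer = 6.4382 + 11.5 = 17.9382 s.
788 layers × 17.9382 s/layer = 14135.3016 s, i.e. 3.93 hours.

3.93 hours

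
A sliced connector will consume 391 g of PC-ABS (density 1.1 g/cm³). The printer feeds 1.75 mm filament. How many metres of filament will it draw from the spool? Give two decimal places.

147.78 m

Extruded volume: 391/1.1 = 355.4545 cm³ (355454.5 mm³).
A = π r² = π × 0.875² = 2.4053 mm².
Length = 355454.5 / 2.4053 = 147779.69 mm = 147.78 m.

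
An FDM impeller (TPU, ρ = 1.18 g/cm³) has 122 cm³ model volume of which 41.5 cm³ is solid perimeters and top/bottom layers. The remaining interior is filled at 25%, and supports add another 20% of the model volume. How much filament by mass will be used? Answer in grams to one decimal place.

Infill region = 122 − 41.5, so 80.5 cm³.
Deposited infill: 0.25 × 80.5 → 20.125 cm³.
Support: 0.20 × 122 → 24.4 cm³.
Total printed volume = 41.5 + 20.125 + 24.4 = 86.025 cm³.
Mass: 86.025 × 1.18 → 101.5095 g.

101.5 g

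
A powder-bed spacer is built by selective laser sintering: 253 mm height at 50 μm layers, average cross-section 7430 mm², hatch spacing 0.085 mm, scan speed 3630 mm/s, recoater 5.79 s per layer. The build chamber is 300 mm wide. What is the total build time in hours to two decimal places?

Layer count = ceil(253 / 0.05) = 5060.
Scan path per layer = 7430 / 0.085, so 87411.8 mm.
Per-layer scan time = 87411.8 / 3630 = 24.0804 s.
Layer cycle = 24.0804 + 5.79 = 29.8704 s.
Build time = 5060 × 29.8704 = 151144.224 s = 41.98 hours.

41.98 hours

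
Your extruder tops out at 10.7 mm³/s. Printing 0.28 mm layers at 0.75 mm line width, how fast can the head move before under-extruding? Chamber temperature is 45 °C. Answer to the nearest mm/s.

51 mm/s

A: 0.28 × 0.75 → 0.21 mm².
v_max = Q/A = 10.7/0.21 = 50.95 mm/s → 51 mm/s.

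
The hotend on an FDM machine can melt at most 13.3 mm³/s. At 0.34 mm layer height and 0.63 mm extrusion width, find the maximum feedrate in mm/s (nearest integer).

Bead cross-section = 0.34 × 0.63, so 0.2142 mm².
v_max = Q/A = 13.3/0.2142 = 62.09 mm/s → 62 mm/s.

62 mm/s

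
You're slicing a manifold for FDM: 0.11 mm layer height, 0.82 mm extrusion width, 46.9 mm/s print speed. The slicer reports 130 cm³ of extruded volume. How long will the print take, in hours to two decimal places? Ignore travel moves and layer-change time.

Extrusion cross-section = 0.11 × 0.82 = 0.0902 mm².
Toolpath length = 130 cm³ / 0.0902 mm² = 130000 / 0.0902 = 1441241.7 mm.
Print-move time: 1441241.7 / 46.9 → 30730.1 s.
That's 30730.1 s → 8.54 hours.

8.54 hours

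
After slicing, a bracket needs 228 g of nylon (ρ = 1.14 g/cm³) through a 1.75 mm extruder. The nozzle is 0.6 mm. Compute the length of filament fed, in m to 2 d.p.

Extruded volume: 228/1.14 = 200 cm³ (200000 mm³).
Cross-section of 1.75 mm filament: π·(1.75/2)² = 2.4053 mm².
L = V/A = 200000/2.4053 = 83149.71 mm → 83.15 m.

83.15 m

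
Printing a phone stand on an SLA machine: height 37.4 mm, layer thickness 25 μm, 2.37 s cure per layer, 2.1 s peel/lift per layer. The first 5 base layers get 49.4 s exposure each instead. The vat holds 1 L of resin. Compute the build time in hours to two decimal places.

Layers = ⌈37.4/0.025⌉ = 1496.
Bottom layers: 5 × (49.4 + 2.1) → 257.5 s.
Normal layers = 1491 × (2.37 + 2.1), so 6664.77 s.
Sum: 257.5 + 6664.77 = 6922.27 s → 1.92 hours.

1.92 hours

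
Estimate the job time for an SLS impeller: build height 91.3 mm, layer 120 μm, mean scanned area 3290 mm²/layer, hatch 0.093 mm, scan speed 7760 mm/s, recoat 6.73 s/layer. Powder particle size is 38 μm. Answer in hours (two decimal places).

2.39 hours

Number of layers: 91.3 / 0.12 → 761 (rounded up).
Hatch length per layer = 3290 / 0.093, so 35376.3 mm.
Per-layer scan time = 35376.3 / 7760 = 4.5588 s.
Per-layer time: 4.5588 + 6.73 → 11.2888 s.
Total: 761 × 11.2888 s = 8590.7768 s → 2.39 hours.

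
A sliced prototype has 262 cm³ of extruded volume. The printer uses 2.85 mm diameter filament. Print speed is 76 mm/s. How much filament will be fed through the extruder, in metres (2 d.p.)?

41.07 m

Cross-section of 2.85 mm filament: π·(2.85/2)² = 6.3794 mm².
L = 262000 mm³ / 6.3794 mm² = 41069.69 mm, i.e. 41.07 m.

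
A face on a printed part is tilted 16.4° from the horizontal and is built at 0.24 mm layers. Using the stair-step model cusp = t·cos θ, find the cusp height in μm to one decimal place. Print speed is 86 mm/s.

230.2 μm

Cusp = layer height × cos(16.4°) = 0.24 × 0.9593 = 0.230232 mm = 230.2 μm.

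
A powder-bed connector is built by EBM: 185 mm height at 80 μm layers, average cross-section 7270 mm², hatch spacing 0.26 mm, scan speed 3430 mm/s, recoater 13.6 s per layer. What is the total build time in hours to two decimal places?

13.98 hours

Layer count = ceil(185 / 0.08) = 2313.
Per-layer scan distance = 7270 / 0.26 = 27961.5 mm.
Scan time per layer = 27961.5 / 3430 = 8.152 s.
Layer cycle = 8.152 + 13.6, so 21.752 s.
Total: 2313 × 21.752 s = 50312.376 s → 13.98 hours.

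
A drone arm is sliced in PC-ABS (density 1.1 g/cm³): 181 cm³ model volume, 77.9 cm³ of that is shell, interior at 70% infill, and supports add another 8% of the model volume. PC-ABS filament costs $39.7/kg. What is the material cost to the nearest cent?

$7.19

Interior volume = 181 − 77.9 = 103.1 cm³.
Infill volume: 0.70 × 103.1 → 72.17 cm³.
Support: 0.08 × 181 → 14.48 cm³.
Total extruded = 77.9 + 72.17 + 14.48, so 164.55 cm³.
Mass = 164.55 × 1.1, so 181.005 g.
At $39.7/kg: 181.005/1000 × 39.7 = $7.19.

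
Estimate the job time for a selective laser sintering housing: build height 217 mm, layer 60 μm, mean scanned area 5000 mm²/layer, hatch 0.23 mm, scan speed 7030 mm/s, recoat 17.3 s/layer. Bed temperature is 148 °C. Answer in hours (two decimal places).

20.49 hours

Layers = ⌈217/0.06⌉ = 3617.
Per-layer scan distance = 5000 / 0.23 = 21739.1 mm.
Scan time per layer = 21739.1 / 7030 = 3.0923 s.
Time per layer = 3.0923 + 17.3 = 20.3923 s.
Total: 3617 × 20.3923 s = 73758.9491 s → 20.49 hours.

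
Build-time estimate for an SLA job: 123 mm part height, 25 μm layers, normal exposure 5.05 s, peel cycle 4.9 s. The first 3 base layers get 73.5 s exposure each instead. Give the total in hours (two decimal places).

Number of layers: 123 / 0.025 → 4920 (rounded up).
Burn-in layers = 3 × (73.5 + 4.9) = 235.2 s.
Regular layers = 4917 × (5.05 + 4.9) = 48924.15 s.
Total = 235.2 + 48924.15 = 49159.35 s = 13.66 hours.

13.66 hours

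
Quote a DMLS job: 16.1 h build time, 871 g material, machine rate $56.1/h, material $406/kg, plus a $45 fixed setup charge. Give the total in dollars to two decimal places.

$1301.84

Machine cost = 56.1 × 16.1 = $903.21.
Material cost = 406 × 871/1000 = $353.626.
Total = 903.21 + 353.626 + 45 = 1301.836 ≈ $1301.84.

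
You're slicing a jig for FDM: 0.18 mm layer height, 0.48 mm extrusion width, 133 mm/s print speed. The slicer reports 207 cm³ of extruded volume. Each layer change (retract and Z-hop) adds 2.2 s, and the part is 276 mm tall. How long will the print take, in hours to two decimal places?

Bead cross-section: 0.18 × 0.48 → 0.0864 mm².
Toolpath length = 207 cm³ / 0.0864 mm² = 207000 / 0.0864 = 2395833.3 mm.
Time extruding: 2395833.3 / 133 → 18013.8 s.
Layers = ⌈276/0.18⌉ = 1534.
Z-hop total = 1534 × 2.2, so 3374.8 s.
Altogether 18013.8 + 3374.8 = 21388.6 s, i.e. 5.94 hours.

5.94 hours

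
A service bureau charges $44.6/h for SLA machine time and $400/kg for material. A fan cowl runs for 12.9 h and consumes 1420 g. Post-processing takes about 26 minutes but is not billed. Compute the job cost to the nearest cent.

Time charge: 44.6 × 12.9 → $575.34.
Material cost = 400 × 1420/1000 = $568.00.
Job cost: 575.34 + 568.00 = $1143.34.

$1143.34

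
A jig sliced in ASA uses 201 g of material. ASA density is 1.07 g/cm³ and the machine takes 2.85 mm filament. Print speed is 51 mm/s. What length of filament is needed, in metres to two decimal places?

29.45 m

Extruded volume: 201/1.07 = 187.8505 cm³ (187850.5 mm³).
A = π r² = π × 1.425² = 6.3794 mm².
Length = 187850.5 / 6.3794 = 29446.42 mm = 29.45 m.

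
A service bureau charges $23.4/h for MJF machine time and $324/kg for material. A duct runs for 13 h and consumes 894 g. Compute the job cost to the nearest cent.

$593.86

Machine cost = 23.4 × 13, so $304.20.
Material cost = 324 × 894/1000, so $289.656.
Job cost: 304.20 + 289.656 = 593.856 ≈ $593.86.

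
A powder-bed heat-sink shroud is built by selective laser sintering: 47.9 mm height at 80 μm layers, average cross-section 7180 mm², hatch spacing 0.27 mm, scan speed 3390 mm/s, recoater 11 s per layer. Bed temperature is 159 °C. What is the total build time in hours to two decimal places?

3.14 hours

Layer count = ceil(47.9 / 0.08) = 599.
Scan path per layer = 7180 / 0.27, so 26592.6 mm.
Per-layer scan time: 26592.6 / 3390 → 7.8444 s.
Per-layer time: 7.8444 + 11 → 18.8444 s.
599 layers × 18.8444 s/layer = 11287.7956 s, i.e. 3.14 hours.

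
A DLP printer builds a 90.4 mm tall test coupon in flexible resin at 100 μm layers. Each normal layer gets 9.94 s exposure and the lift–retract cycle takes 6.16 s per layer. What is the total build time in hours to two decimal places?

Number of layers: 90.4 / 0.1 → 904 (rounded up).
Each layer takes = 9.94 + 6.16, so 16.1 s.
Build time: 904 × 16.1 s = 14554.4 s, i.e. 4.04 hours.

4.04 hours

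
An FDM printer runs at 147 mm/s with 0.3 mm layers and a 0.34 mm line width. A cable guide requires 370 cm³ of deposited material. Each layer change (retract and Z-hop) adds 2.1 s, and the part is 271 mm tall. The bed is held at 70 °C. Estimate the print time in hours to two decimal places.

Bead cross-section: 0.3 × 0.34 → 0.102 mm².
Total extruded path = 370000/0.102 = 3627451 mm.
Time extruding = 3627451 / 147, so 24676.5 s.
Layer count = ceil(271 / 0.3) = 904.
Non-print overhead = 904 × 2.1 = 1898.4 s.
Altogether 24676.5 + 1898.4 = 26574.9 s, i.e. 7.38 hours.

7.38 hours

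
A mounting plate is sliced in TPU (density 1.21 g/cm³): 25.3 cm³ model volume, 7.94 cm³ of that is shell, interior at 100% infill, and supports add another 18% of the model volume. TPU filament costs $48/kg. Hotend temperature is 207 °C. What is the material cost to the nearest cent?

Volume inside the shell = 25.3 − 7.94 = 17.36 cm³.
Deposited infill = 1.00 × 17.36 = 17.36 cm³.
Support = 0.18 × 25.3 = 4.554 cm³.
Total extruded: 7.94 + 17.36 + 4.554 → 29.854 cm³.
Mass: 29.854 × 1.21 → 36.12334 g.
At $48/kg: 36.12334/1000 × 48 = $1.73.

$1.73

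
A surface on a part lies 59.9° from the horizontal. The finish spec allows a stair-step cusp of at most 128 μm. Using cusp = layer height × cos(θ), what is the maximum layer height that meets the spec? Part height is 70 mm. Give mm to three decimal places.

t = h_c / cos θ = 0.128 / 0.5015 = 0.255 mm.

0.255 mm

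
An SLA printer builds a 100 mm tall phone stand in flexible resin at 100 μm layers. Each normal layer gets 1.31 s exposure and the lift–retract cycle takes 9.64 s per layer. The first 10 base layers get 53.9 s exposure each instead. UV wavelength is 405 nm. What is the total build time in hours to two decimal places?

3.19 hours

Layers = ⌈100/0.1⌉ = 1000.
Burn-in layers: 10 × (53.9 + 9.64) → 635.4 s.
Normal layers = 990 × (1.31 + 9.64), so 10840.5 s.
Total = 635.4 + 10840.5 = 11475.9 s = 3.19 hours.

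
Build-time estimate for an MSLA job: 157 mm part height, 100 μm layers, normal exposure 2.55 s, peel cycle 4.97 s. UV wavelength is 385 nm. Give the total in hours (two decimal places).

Layer count = ceil(157 / 0.1) = 1570.
Each layer takes = 2.55 + 4.97, so 7.52 s.
Build time: 1570 × 7.52 s = 11806.4 s, i.e. 3.28 hours.

3.28 hours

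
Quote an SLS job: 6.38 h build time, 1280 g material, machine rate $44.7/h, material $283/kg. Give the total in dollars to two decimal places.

$647.43

Machine-time cost: 44.7 × 6.38 → $285.186.
Material charge = 283 × 1280/1000 = $362.24.
Job cost: 285.186 + 362.24 = 647.426 ≈ $647.43.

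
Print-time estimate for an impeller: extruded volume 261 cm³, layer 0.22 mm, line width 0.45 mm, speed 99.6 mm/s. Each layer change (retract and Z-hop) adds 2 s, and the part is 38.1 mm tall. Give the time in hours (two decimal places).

7.45 hours

Line area = 0.22 × 0.45 = 0.099 mm².
Toolpath length = 261 cm³ / 0.099 mm² = 261000 / 0.099 = 2636363.6 mm.
Extrusion time: 2636363.6 / 99.6 → 26469.5 s.
Layers = ⌈38.1/0.22⌉ = 174.
Layer-change overhead = 174 × 2, so 348 s.
Total = 26469.5 + 348 = 26817.5 s = 7.45 hours.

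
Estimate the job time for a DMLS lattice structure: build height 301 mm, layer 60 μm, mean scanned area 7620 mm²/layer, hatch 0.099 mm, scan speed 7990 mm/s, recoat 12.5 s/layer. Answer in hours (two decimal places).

30.85 hours

Layer count = ceil(301 / 0.06) = 5017.
Hatch length per layer = 7620 / 0.099, so 76969.7 mm.
Laser time per layer = 76969.7 / 7990 = 9.6333 s.
Time per layer = 9.6333 + 12.5 = 22.1333 s.
5017 layers × 22.1333 s/layer = 111042.7661 s, i.e. 30.85 hours.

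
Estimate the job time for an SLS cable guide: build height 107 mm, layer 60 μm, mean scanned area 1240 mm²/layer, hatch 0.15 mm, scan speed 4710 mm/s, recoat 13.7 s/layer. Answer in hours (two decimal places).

7.66 hours

Layers = ⌈107/0.06⌉ = 1784.
Hatch length per layer = 1240 / 0.15, so 8266.7 mm.
Laser time per layer = 8266.7 / 4710, so 1.7551 s.
Per-layer time = 1.7551 + 13.7, so 15.4551 s.
Total: 1784 × 15.4551 s = 27571.8984 s → 7.66 hours.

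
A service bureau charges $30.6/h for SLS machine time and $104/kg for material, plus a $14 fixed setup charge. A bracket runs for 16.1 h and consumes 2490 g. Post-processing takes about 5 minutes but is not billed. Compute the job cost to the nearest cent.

$765.62

Machine cost = 30.6 × 16.1, so $492.66.
Feedstock cost = 104 × 2490/1000, so $258.96.
Total = 492.66 + 258.96 + 14 = $765.62.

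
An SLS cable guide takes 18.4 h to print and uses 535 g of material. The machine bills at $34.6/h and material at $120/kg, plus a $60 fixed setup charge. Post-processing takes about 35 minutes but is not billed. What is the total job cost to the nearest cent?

Machine-time cost = 34.6 × 18.4, so $636.64.
Feedstock cost = 120 × 535/1000 = $64.20.
Total = 636.64 + 64.20 + 60 = $760.84.

$760.84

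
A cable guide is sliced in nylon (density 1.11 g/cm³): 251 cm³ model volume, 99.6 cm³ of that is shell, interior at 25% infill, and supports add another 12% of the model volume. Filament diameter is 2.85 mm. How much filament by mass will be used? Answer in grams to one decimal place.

186.0 g

Infill region = 251 − 99.6, so 151.4 cm³.
Infill volume = 0.25 × 151.4, so 37.85 cm³.
Support: 0.12 × 251 → 30.12 cm³.
Total printed volume = 99.6 + 37.85 + 30.12, so 167.57 cm³.
Mass = 167.57 × 1.11 = 186.0027 g.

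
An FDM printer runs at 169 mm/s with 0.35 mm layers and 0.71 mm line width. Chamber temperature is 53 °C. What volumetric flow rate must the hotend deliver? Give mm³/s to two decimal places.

Extrusion cross-section = 0.35 × 0.71 = 0.2485 mm².
Q = v·A = 169 × 0.2485 = 42.00 mm³/s.

42.00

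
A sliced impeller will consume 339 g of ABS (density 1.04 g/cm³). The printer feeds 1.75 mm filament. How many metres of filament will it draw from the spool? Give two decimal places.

Extruded volume: 339/1.04 = 325.9615 cm³ (325961.5 mm³).
Filament cross-section = π × (1.75/2)² = 2.4053 mm².
Length = 325961.5 / 2.4053 = 135518.02 mm = 135.52 m.

135.52 m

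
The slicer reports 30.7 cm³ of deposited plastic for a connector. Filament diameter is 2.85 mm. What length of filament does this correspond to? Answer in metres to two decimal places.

4.81 m

A = π r² = π × 1.425² = 6.3794 mm².
L = 30700 mm³ / 6.3794 mm² = 4812.36 mm, i.e. 4.81 m.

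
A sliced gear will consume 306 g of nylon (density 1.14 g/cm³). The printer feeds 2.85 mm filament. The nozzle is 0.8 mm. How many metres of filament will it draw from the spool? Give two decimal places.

42.08 m

Volume = 306 g / 1.14 g·cm⁻³ = 268.4211 cm³ = 268421.1 mm³.
Cross-section of 2.85 mm filament: π·(2.85/2)² = 6.3794 mm².
Length = 268421.1 / 6.3794 = 42076.23 mm = 42.08 m.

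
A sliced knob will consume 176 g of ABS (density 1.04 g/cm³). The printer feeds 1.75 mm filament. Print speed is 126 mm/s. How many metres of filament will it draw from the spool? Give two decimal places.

70.36 m

Extruded volume: 176/1.04 = 169.2308 cm³ (169230.8 mm³).
A = π r² = π × 0.875² = 2.4053 mm².
Length = 169230.8 / 2.4053 = 70357.46 mm = 70.36 m.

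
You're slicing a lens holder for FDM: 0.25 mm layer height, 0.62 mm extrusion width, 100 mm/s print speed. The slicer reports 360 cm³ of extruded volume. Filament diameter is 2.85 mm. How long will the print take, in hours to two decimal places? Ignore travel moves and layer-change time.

Bead cross-section = 0.25 × 0.62 = 0.155 mm².
Total extruded path = 360000/0.155 = 2322580.6 mm.
Extrusion time = 2322580.6 / 100 = 23225.8 s.
23225.8 s = 6.45 hours.

6.45 hours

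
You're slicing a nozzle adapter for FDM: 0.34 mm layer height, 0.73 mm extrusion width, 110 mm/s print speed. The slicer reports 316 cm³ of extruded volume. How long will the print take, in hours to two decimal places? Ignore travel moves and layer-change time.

Extrusion cross-section = 0.34 × 0.73 = 0.2482 mm².
Toolpath length = 316 cm³ / 0.2482 mm² = 316000 / 0.2482 = 1273166.8 mm.
Print-move time = 1273166.8 / 110 = 11574.2 s.
That's 11574.2 s → 3.22 hours.

3.22 hours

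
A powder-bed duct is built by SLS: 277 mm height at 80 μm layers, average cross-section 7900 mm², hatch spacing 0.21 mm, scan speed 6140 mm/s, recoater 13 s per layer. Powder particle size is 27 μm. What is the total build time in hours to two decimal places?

Layer count = ceil(277 / 0.08) = 3463.
Scan path per layer = 7900 / 0.21, so 37619 mm.
Per-layer scan time = 37619 / 6140 = 6.1269 s.
Per-layer time = 6.1269 + 13, so 19.1269 s.
Build time = 3463 × 19.1269 = 66236.4547 s = 18.40 hours.

18.40 hours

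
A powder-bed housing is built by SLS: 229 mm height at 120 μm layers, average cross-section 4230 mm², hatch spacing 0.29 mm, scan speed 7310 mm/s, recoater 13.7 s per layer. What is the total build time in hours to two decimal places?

8.32 hours

Layers = ⌈229/0.12⌉ = 1909.
Per-layer scan distance: 4230 / 0.29 → 14586.2 mm.
Scan time per layer: 14586.2 / 7310 → 1.9954 s.
Per-layer time: 1.9954 + 13.7 → 15.6954 s.
Total: 1909 × 15.6954 s = 29962.5186 s → 8.32 hours.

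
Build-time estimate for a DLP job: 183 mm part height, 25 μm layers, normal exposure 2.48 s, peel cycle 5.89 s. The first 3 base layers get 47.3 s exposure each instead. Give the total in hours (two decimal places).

17.06 hours

Number of layers: 183 / 0.025 → 7320 (rounded up).
Burn-in layers: 3 × (47.3 + 5.89) → 159.57 s.
Normal layers = 7317 × (2.48 + 5.89) = 61243.29 s.
Sum: 159.57 + 61243.29 = 61402.86 s → 17.06 hours.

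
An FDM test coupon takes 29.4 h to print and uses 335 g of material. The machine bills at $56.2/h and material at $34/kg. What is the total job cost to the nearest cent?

Machine cost = 56.2 × 29.4 = $1652.28.
Material charge = 34 × 335/1000, so $11.39.
Job cost: 1652.28 + 11.39 = $1663.67.

$1663.67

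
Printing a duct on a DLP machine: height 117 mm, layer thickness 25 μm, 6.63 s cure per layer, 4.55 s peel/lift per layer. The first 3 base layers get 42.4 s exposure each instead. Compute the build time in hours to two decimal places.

14.56 hours

Layers = ⌈117/0.025⌉ = 4680.
Base layers = 3 × (42.4 + 4.55), so 140.85 s.
Remaining layers: 4677 × (6.63 + 4.55) → 52288.86 s.
Total = 140.85 + 52288.86 = 52429.71 s = 14.56 hours.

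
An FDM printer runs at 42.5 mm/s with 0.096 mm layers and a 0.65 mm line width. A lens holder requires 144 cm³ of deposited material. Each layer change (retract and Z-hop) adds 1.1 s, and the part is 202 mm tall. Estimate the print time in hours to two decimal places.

15.73 hours

Extrusion cross-section: 0.096 × 0.65 → 0.0624 mm².
Total extruded path = 144000/0.0624 = 2307692.3 mm.
Time extruding = 2307692.3 / 42.5 = 54298.6 s.
Layer count = ceil(202 / 0.096) = 2105.
Layer-change overhead = 2105 × 1.1, so 2315.5 s.
Total = 54298.6 + 2315.5 = 56614.1 s = 15.73 hours.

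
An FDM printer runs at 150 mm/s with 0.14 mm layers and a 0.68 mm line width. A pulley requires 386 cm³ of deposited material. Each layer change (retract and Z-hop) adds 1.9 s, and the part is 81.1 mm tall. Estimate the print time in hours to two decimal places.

Bead cross-section: 0.14 × 0.68 → 0.0952 mm².
Total extruded path = 386000/0.0952 = 4054621.8 mm.
Print-move time = 4054621.8 / 150, so 27030.8 s.
Layers = ⌈81.1/0.14⌉ = 580.
Layer-change overhead: 580 × 1.9 → 1102 s.
Total = 27030.8 + 1102 = 28132.8 s = 7.81 hours.

7.81 hours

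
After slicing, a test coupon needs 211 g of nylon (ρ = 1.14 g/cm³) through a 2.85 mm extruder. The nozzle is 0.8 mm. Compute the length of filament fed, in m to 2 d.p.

29.01 m

Extruded volume: 211/1.14 = 185.0877 cm³ (185087.7 mm³).
Cross-section of 2.85 mm filament: π·(2.85/2)² = 6.3794 mm².
L = V/A = 185087.7/6.3794 = 29013.34 mm → 29.01 m.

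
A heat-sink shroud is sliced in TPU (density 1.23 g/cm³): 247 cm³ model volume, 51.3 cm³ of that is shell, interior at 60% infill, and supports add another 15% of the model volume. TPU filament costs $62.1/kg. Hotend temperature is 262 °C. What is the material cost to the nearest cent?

Interior volume = 247 − 51.3 = 195.7 cm³.
Deposited infill: 0.60 × 195.7 → 117.42 cm³.
Support: 0.15 × 247 → 37.05 cm³.
Total extruded = 51.3 + 117.42 + 37.05 = 205.77 cm³.
Mass: 205.77 × 1.23 → 253.0971 g.
At $62.1/kg: 253.0971/1000 × 62.1 = $15.72.

$15.72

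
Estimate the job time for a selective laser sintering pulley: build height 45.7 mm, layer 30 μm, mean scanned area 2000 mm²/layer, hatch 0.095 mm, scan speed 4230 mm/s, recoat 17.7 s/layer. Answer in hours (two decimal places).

Layer count = ceil(45.7 / 0.03) = 1524.
Hatch length per layer = 2000 / 0.095, so 21052.6 mm.
Laser time per layer = 21052.6 / 4230, so 4.977 s.
Per-layer time = 4.977 + 17.7 = 22.677 s.
Total: 1524 × 22.677 s = 34559.748 s → 9.60 hours.

9.60 hours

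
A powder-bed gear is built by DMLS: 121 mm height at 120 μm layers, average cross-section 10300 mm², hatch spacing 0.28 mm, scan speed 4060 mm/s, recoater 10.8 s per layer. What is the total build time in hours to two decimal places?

Layer count = ceil(121 / 0.12) = 1009.
Per-layer scan distance = 10300 / 0.28 = 36785.7 mm.
Scan time per layer: 36785.7 / 4060 → 9.0605 s.
Layer cycle = 9.0605 + 10.8 = 19.8605 s.
1009 layers × 19.8605 s/layer = 20039.2445 s, i.e. 5.57 hours.

5.57 hours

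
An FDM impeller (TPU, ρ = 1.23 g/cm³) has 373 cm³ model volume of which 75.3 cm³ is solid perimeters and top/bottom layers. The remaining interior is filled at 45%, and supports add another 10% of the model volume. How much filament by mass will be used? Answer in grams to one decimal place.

Volume inside the shell = 373 − 75.3 = 297.7 cm³.
Infill volume = 0.45 × 297.7 = 133.965 cm³.
Support = 0.10 × 373 = 37.3 cm³.
Deposited volume: 75.3 + 133.965 + 37.3 → 246.565 cm³.
Mass = 246.565 × 1.23 = 303.27495 g.

303.3 g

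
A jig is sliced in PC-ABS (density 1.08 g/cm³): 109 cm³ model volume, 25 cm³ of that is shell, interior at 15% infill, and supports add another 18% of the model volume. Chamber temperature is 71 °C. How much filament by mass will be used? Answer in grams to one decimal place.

Infill region = 109 − 25 = 84 cm³.
Deposited infill: 0.15 × 84 → 12.6 cm³.
Support: 0.18 × 109 → 19.62 cm³.
Deposited volume = 25 + 12.6 + 19.62, so 57.22 cm³.
Mass = 57.22 × 1.08 = 61.7976 g.

61.8 g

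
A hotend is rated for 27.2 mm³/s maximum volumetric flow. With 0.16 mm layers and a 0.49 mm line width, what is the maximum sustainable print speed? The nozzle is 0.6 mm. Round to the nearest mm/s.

347 mm/s

Extrusion cross-section = 0.16 × 0.49, so 0.0784 mm².
Max speed = 27.2 / 0.0784 = 346.94 ≈ 347 mm/s.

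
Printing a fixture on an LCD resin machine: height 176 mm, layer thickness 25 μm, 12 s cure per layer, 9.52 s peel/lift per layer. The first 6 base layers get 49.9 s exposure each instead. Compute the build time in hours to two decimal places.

Layer count = ceil(176 / 0.025) = 7040.
Bottom layers = 6 × (49.9 + 9.52), so 356.52 s.
Remaining layers = 7034 × (12 + 9.52) = 151371.68 s.
Total = 356.52 + 151371.68 = 151728.2 s = 42.15 hours.

42.15 hours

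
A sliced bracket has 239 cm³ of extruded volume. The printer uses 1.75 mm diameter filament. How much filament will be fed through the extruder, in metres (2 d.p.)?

99.36 m

Cross-section of 1.75 mm filament: π·(1.75/2)² = 2.4053 mm².
Length = 239 cm³ / 2.4053 mm² = 239000 / 2.4053 = 99363.9 mm = 99.36 m.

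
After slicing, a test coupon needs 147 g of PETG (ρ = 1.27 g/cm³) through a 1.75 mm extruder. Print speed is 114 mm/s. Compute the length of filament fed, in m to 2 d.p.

48.12 m

Extruded volume: 147/1.27 = 115.748 cm³ (115748 mm³).
Filament cross-section = π × (1.75/2)² = 2.4053 mm².
L = V/A = 115748/2.4053 = 48122.06 mm → 48.12 m.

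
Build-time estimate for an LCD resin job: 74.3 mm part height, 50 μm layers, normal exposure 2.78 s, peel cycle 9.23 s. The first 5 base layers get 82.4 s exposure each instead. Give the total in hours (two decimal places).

5.07 hours

Layers = ⌈74.3/0.05⌉ = 1486.
Burn-in layers = 5 × (82.4 + 9.23) = 458.15 s.
Normal layers = 1481 × (2.78 + 9.23), so 17786.81 s.
Sum: 458.15 + 17786.81 = 18244.96 s → 5.07 hours.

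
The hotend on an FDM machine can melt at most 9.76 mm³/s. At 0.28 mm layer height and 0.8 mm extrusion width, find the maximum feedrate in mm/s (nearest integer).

Bead cross-section: 0.28 × 0.8 → 0.224 mm².
v_max = Q/A = 9.76/0.224 = 43.57 mm/s → 44 mm/s.

44 mm/s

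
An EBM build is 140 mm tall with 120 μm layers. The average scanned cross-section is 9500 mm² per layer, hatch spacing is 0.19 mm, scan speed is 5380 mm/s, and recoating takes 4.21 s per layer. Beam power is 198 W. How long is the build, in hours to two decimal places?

Number of layers: 140 / 0.12 → 1167 (rounded up).
Per-layer scan distance = 9500 / 0.19, so 50000 mm.
Beam time per layer = 50000 / 5380, so 9.2937 s.
Time per layer = 9.2937 + 4.21 = 13.5037 s.
Total: 1167 × 13.5037 s = 15758.8179 s → 4.38 hours.

4.38 hours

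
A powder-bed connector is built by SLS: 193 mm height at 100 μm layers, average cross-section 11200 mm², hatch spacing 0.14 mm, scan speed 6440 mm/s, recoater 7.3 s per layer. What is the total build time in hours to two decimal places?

Number of layers: 193 / 0.1 → 1930 (rounded up).
Scan path per layer = 11200 / 0.14 = 80000 mm.
Scan time per layer: 80000 / 6440 → 12.4224 s.
Layer cycle = 12.4224 + 7.3, so 19.7224 s.
Build time = 1930 × 19.7224 = 38064.232 s = 10.57 hours.

10.57 hours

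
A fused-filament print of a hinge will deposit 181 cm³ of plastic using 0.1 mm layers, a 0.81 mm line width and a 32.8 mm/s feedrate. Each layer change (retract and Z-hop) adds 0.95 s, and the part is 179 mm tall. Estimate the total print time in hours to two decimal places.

Extrusion cross-section = 0.1 × 0.81, so 0.081 mm².
Total extruded path = 181000/0.081 = 2234567.9 mm.
Time extruding = 2234567.9 / 32.8, so 68127.1 s.
Layers = ⌈179/0.1⌉ = 1790.
Non-print overhead: 1790 × 0.95 → 1700.5 s.
Altogether 68127.1 + 1700.5 = 69827.6 s, i.e. 19.40 hours.

19.40 hours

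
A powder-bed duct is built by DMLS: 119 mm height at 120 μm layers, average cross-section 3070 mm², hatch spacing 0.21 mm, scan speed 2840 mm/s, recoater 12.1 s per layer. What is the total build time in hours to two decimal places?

Number of layers: 119 / 0.12 → 992 (rounded up).
Hatch length per layer = 3070 / 0.21 = 14619 mm.
Per-layer scan time: 14619 / 2840 → 5.1475 s.
Per-layer time: 5.1475 + 12.1 → 17.2475 s.
Total: 992 × 17.2475 s = 17109.52 s → 4.75 hours.

4.75 hours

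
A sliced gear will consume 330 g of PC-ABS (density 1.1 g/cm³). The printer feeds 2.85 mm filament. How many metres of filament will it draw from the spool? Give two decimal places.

Extruded volume: 330/1.1 = 300 cm³ (300000 mm³).
A = π r² = π × 1.425² = 6.3794 mm².
Length = 300000 / 6.3794 = 47026.37 mm = 47.03 m.

47.03 m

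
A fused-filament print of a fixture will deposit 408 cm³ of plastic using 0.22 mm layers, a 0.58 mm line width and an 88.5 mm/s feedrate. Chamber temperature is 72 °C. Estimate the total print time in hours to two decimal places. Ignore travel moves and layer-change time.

10.04 hours

Bead cross-section = 0.22 × 0.58, so 0.1276 mm².
Total extruded path = 408000/0.1276 = 3197492.2 mm.
Extrusion time: 3197492.2 / 88.5 → 36129.9 s.
Converting: 36129.9 s = 10.04 hours.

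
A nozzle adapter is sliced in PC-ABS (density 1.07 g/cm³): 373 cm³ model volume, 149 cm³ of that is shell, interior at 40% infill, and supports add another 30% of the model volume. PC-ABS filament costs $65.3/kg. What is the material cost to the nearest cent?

$24.49

Volume inside the shell = 373 − 149, so 224 cm³.
Infill deposited = 0.40 × 224, so 89.6 cm³.
Support = 0.30 × 373 = 111.9 cm³.
Total extruded = 149 + 89.6 + 111.9 = 350.5 cm³.
Mass = 350.5 × 1.07, so 375.035 g.
Cost = 375.035 g / 1000 × $65.3/kg = $24.49.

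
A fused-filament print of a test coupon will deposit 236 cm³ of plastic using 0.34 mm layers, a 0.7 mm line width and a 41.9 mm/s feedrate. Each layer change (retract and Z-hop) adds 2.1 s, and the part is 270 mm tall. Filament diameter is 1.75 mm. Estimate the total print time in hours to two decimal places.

7.04 hours

Line area = 0.34 × 0.7, so 0.238 mm².
Total extruded path = 236000/0.238 = 991596.6 mm.
Extrusion time = 991596.6 / 41.9 = 23665.8 s.
Number of layers: 270 / 0.34 → 795 (rounded up).
Non-print overhead = 795 × 2.1, so 1669.5 s.
Total = 23665.8 + 1669.5 = 25335.3 s = 7.04 hours.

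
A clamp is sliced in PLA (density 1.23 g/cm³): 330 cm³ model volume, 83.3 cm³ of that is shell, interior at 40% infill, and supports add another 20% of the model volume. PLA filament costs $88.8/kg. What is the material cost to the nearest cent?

$27.09

Volume inside the shell = 330 − 83.3, so 246.7 cm³.
Infill deposited = 0.40 × 246.7, so 98.68 cm³.
Support = 0.20 × 330 = 66 cm³.
Total printed volume = 83.3 + 98.68 + 66 = 247.98 cm³.
Mass = 247.98 × 1.23 = 305.0154 g.
Cost = 305.0154 g / 1000 × $88.8/kg = $27.09.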